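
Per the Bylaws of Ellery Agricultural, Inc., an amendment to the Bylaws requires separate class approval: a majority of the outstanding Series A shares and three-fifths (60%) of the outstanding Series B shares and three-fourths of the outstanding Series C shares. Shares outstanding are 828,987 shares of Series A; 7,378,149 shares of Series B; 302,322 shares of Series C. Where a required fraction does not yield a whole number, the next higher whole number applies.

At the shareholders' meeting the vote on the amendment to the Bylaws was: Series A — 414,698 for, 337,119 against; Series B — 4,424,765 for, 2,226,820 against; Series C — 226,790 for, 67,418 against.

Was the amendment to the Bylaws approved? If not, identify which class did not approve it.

Not approved — the Series B shares did not give the required vote.

Series A: a majority of 828987 is 414494; 414,494 required, 414,698 in favor — approved.
Series B: 3/5 of 7378149 = 4426889.40, rounded up to 4426890; 4,426,890 required, 4,424,765 in favor — not approved.
Series C: 3/4 of 302322 = 226741.50, rounded up to 226742; 226,742 required, 226,790 in favor — approved.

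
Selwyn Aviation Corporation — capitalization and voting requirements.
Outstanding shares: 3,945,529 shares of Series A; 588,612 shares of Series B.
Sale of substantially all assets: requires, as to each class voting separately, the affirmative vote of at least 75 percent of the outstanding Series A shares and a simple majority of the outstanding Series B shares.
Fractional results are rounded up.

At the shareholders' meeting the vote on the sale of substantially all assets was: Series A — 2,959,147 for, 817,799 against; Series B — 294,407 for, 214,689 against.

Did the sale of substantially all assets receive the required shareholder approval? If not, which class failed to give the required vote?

Approved — every class gave the required vote.

Series A: 3/4 of 3945529 = 2959146.75, rounded up to 2959147; 2,959,147 required, 2,959,147 in favor — approved.
Series B: a majority of 588612 is 294307; 294,307 required, 294,407 in favor — approved.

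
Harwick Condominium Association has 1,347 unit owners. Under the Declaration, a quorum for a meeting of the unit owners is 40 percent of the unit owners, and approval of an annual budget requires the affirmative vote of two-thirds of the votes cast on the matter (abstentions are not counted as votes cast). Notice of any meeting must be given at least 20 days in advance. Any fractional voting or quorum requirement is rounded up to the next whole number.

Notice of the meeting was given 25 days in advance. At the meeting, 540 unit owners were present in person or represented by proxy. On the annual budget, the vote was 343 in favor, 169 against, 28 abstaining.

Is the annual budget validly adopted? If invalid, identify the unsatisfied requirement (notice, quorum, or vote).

Valid — all requirements satisfied.

Notice: 25 days given; 20 required. Satisfied.
Quorum: 40% of 1,347 = 538.80, rounded up to 539; 540 present. Satisfied.
Vote: requires two-thirds of the votes cast (540 − 28 abstaining = 512); 2/3 of 512 = 341.33, rounded up to 342, so 342 needed; 343 in favor. Satisfied.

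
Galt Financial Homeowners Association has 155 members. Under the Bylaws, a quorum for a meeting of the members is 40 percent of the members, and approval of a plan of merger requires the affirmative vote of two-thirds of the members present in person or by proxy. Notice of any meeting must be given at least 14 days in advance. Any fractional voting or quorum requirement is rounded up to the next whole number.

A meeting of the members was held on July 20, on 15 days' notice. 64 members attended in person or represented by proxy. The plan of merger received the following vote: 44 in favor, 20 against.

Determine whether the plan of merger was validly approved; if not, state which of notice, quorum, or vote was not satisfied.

Notice: 15 days given; 14 required. Satisfied.
Quorum: 40% of 155 = 62; 64 present. Satisfied.
Vote: requires two-thirds of those present (64); 2/3 of 64 = 42.67, rounded up to 43, so 43 needed; 44 in favor. Satisfied.

Valid — all requirements satisfied.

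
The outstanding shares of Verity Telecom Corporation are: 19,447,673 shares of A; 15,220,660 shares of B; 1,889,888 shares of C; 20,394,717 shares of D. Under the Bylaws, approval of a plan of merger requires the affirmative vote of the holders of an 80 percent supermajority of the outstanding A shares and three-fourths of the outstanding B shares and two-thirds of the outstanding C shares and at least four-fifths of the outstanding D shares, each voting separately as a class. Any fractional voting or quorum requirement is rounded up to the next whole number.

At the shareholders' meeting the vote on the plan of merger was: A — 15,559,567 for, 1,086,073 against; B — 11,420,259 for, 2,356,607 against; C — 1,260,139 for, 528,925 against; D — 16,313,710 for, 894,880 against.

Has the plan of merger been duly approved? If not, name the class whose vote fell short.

A: 4/5 of 19447673 = 15558138.40, rounded up to 15558139; 15,558,139 required, 15,559,567 in favor — approved.
B: 3/4 of 15220660 = 11415495; 11,415,495 required, 11,420,259 in favor — approved.
C: 2/3 of 1889888 = 1259925.33, rounded up to 1259926; 1,259,926 required, 1,260,139 in favor — approved.
D: 4/5 of 20394717 = 16315773.60, rounded up to 16315774; 16,315,774 required, 16,313,710 in favor — not approved.

Not approved — the D shares did not give the required vote.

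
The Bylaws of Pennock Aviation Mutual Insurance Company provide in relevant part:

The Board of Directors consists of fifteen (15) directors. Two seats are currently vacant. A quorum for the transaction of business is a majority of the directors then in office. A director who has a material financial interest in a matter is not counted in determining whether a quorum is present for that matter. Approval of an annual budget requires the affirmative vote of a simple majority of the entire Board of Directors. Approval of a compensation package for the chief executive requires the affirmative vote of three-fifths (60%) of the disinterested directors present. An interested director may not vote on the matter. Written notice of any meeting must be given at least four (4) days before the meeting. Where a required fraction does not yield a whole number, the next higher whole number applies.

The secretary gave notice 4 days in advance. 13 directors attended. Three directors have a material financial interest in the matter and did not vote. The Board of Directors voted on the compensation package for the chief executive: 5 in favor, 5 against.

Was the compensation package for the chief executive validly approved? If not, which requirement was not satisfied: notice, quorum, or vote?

Notice: 4 days given; 4 required (4 ≥ 4). Satisfied.
Quorum: 13 present, but the 3 interested directors do not count, leaving 10. Quorum is 7. Satisfied.
Vote: the compensation package for the chief executive requires three-fifths of the disinterested directors present (13 − 3 = 10). 3/5 of 10 = 6, so 6 affirmative votes are needed; 5 voted in favor. Not satisfied.

Invalid — vote requirement not satisfied.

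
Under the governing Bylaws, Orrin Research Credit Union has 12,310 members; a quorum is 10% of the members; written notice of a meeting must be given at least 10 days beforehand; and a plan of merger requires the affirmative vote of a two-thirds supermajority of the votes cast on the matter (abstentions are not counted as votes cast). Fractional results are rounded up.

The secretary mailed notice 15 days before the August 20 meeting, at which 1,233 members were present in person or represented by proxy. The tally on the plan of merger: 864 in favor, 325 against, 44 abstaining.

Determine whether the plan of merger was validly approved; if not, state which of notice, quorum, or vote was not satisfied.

Notice: 15 days given; 10 required. Satisfied.
Quorum: 10% of 12,310 = 1,231; 1,233 present. Satisfied.
Vote: requires two-thirds of the votes cast (1,233 − 44 abstaining = 1,189); 2/3 of 1189 = 792.67, rounded up to 793, so 793 needed; 864 in favor. Satisfied.

Valid — all requirements satisfied.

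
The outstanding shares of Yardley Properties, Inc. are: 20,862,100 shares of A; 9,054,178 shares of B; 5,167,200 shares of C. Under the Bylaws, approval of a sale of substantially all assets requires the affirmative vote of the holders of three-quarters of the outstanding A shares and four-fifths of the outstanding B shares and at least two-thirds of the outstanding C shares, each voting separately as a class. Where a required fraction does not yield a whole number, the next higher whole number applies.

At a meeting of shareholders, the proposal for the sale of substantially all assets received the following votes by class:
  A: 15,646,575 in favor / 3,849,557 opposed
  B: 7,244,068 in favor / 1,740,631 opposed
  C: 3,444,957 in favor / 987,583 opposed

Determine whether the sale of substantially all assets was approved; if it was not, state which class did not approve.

A: 3/4 of 20862100 = 15646575; 15,646,575 required, 15,646,575 in favor — approved.
B: 4/5 of 9054178 = 7243342.40, rounded up to 7243343; 7,243,343 required, 7,244,068 in favor — approved.
C: 2/3 of 5167200 = 3444800; 3,444,800 required, 3,444,957 in favor — approved.

Approved — every class gave the required vote.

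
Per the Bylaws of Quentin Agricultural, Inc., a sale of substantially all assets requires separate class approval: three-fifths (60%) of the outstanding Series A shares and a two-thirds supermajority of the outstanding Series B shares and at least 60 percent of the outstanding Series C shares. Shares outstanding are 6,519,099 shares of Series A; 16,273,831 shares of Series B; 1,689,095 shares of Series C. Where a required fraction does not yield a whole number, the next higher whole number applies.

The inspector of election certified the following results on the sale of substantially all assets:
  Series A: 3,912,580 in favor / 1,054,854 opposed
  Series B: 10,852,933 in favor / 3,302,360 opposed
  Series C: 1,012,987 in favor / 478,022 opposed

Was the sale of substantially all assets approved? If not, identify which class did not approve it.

Series A: 3/5 of 6519099 = 3911459.40, rounded up to 3911460; 3,911,460 required, 3,912,580 in favor — approved.
Series B: 2/3 of 16273831 = 10849220.67, rounded up to 10849221; 10,849,221 required, 10,852,933 in favor — approved.
Series C: 3/5 of 1689095 = 1013457; 1,013,457 required, 1,012,987 in favor — not approved.

Not approved — the Series C shares did not give the required vote.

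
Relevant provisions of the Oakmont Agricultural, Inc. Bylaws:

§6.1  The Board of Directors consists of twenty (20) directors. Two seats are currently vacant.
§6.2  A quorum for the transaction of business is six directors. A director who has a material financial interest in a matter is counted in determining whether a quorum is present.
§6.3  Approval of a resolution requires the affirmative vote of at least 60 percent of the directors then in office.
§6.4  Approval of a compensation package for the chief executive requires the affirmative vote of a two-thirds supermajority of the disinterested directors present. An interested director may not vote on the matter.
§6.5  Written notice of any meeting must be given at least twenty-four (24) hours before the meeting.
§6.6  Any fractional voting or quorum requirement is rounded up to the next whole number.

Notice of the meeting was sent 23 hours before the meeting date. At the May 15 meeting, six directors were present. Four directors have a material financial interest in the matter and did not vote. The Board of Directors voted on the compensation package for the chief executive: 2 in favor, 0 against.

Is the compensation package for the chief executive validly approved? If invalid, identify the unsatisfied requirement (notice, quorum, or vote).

Notice: 23 hours given; 24 required (23 < 24). Not satisfied.
Quorum: 6 present (interested directors count toward quorum); quorum is 6. Satisfied.
Vote: the compensation package for the chief executive requires two-thirds of the disinterested directors present (6 − 4 = 2). 2/3 of 2 = 1.33, rounded up to 2, so 2 affirmative votes are needed; 2 voted in favor. Satisfied.

Invalid — notice requirement not satisfied.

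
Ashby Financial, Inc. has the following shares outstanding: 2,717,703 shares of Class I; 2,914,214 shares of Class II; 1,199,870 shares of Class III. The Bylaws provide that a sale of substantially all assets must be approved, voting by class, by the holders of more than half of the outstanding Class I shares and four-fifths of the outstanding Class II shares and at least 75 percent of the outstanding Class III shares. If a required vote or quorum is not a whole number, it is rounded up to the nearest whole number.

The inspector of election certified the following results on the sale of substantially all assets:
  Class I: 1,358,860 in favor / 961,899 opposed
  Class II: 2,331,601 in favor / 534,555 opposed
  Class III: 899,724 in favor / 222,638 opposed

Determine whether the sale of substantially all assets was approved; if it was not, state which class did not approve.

Class I: a majority of 2717703 is 1358852; 1,358,852 required, 1,358,860 in favor — approved.
Class II: 4/5 of 2914214 = 2331371.20, rounded up to 2331372; 2,331,372 required, 2,331,601 in favor — approved.
Class III: 3/4 of 1199870 = 899902.50, rounded up to 899903; 899,903 required, 899,724 in favor — not approved.

Not approved — the Class III shares did not give the required vote.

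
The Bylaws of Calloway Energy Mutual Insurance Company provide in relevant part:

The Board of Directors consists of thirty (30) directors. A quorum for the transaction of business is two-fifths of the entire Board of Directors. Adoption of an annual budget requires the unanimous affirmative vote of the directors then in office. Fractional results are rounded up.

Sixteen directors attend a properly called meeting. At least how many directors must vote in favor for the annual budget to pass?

30

The annual budget requires the unanimous vote of the directors then in office (30).
Unanimous means all 30.
(Only 16 can vote, so the annual budget cannot pass at this meeting, but the required vote is still 30.)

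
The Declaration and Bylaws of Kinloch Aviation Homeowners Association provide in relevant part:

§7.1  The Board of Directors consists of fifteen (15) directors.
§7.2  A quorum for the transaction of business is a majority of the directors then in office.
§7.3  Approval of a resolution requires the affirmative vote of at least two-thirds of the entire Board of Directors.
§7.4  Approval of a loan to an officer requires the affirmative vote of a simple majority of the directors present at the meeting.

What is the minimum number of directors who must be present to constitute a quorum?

8

A majority of 15 is 8.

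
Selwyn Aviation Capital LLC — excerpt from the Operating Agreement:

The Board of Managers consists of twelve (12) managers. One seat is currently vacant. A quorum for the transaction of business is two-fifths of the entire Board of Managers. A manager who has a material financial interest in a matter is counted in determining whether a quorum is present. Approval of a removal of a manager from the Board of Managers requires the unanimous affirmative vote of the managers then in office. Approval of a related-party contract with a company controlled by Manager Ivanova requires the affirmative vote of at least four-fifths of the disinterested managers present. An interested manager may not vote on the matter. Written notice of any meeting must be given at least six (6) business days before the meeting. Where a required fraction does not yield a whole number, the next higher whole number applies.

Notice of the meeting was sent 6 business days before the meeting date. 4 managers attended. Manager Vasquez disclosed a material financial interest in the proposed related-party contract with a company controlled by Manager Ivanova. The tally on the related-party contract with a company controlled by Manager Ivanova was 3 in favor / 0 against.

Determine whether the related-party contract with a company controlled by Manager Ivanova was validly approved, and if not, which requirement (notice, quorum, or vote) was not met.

Invalid — quorum requirement not satisfied.

Notice: 6 business days given; 6 required (6 ≥ 6). Satisfied.
Quorum: 4 present (interested managers count toward quorum); quorum is 5. Not satisfied.
Vote: the related-party contract with a company controlled by Manager Ivanova requires four-fifths of the disinterested managers present (4 − 1 = 3). 4/5 of 3 = 2.40, rounded up to 3, so 3 affirmative votes are needed; 3 voted in favor. Satisfied. (Moot — without a quorum no business can be validly transacted.)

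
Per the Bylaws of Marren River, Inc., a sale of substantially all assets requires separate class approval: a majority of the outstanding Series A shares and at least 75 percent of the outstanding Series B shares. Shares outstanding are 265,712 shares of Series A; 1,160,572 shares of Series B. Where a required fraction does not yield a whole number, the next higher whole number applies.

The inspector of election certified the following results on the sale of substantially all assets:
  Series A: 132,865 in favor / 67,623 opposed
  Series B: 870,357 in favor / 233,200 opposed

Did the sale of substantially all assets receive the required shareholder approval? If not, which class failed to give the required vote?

Not approved — the Series B shares did not give the required vote.

Series A: a majority of 265712 is 132857; 132,857 required, 132,865 in favor — approved.
Series B: 3/4 of 1160572 = 870429; 870,429 required, 870,357 in favor — not approved.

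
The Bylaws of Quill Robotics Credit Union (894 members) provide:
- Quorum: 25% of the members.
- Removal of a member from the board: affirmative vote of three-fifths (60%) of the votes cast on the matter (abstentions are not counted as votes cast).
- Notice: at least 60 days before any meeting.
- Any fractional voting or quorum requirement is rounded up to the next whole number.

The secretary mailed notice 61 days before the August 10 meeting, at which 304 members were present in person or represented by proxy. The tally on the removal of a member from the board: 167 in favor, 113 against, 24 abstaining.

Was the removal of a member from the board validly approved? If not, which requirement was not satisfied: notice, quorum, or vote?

Invalid — vote requirement not satisfied.

Notice: 61 days given; 60 required. Satisfied.
Quorum: 25% of 894 = 223.50, rounded up to 224; 304 present. Satisfied.
Vote: requires three-fifths of the votes cast (304 − 24 abstaining = 280); 3/5 of 280 = 168, so 168 needed; 167 in favor. Not satisfied.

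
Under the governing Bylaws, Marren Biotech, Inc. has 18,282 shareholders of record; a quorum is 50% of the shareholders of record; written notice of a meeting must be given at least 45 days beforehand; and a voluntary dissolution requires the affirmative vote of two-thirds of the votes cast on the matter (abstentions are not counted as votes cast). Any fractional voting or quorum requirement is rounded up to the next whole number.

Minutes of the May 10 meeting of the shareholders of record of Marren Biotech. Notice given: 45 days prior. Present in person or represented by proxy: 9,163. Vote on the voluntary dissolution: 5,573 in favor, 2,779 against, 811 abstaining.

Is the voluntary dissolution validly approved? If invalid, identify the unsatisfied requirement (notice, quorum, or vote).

Valid — all requirements satisfied.

Notice: 45 days given; 45 required. Satisfied.
Quorum: 50% of 18,282 = 9,141; 9,163 present. Satisfied.
Vote: requires two-thirds of the votes cast (9,163 − 811 abstaining = 8,352); 2/3 of 8352 = 5568, so 5,568 needed; 5,573 in favor. Satisfied.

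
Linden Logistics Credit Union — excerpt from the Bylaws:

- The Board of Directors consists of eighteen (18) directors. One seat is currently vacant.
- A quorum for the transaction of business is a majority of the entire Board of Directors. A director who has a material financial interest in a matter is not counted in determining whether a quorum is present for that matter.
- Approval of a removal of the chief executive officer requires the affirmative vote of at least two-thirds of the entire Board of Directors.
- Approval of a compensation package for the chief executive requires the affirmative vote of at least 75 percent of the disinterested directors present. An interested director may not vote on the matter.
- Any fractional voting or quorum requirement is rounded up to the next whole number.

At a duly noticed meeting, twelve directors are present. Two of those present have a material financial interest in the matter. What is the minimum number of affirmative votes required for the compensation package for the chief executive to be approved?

The compensation package for the chief executive requires three-fourths of the disinterested directors present (12 − 2 = 10).
3/4 of 10 = 7.50, rounded up to 8.

8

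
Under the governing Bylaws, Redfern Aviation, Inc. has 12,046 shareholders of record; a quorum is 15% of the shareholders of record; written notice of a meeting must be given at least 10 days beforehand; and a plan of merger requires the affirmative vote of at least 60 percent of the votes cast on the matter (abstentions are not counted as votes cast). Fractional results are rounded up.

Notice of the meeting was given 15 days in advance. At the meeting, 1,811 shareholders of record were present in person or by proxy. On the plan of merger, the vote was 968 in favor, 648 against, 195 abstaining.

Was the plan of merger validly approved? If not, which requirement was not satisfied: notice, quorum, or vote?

Notice: 15 days given; 10 required. Satisfied.
Quorum: 15% of 12,046 = 1,806.90, rounded up to 1,807; 1,811 present. Satisfied.
Vote: requires three-fifths of the votes cast (1,811 − 195 abstaining = 1,616); 3/5 of 1616 = 969.60, rounded up to 970, so 970 needed; 968 in favor. Not satisfied.

Invalid — vote requirement not satisfied.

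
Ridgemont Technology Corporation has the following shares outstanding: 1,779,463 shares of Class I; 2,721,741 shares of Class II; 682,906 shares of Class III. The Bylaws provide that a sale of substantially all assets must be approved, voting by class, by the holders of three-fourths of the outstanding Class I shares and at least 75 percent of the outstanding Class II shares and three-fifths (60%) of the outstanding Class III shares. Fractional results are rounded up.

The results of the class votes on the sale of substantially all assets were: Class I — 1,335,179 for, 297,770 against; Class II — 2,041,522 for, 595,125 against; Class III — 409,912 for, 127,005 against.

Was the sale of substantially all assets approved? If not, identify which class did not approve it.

Approved — every class gave the required vote.

Class I: 3/4 of 1779463 = 1334597.25, rounded up to 1334598; 1,334,598 required, 1,335,179 in favor — approved.
Class II: 3/4 of 2721741 = 2041305.75, rounded up to 2041306; 2,041,306 required, 2,041,522 in favor — approved.
Class III: 3/5 of 682906 = 409743.60, rounded up to 409744; 409,744 required, 409,912 in favor — approved.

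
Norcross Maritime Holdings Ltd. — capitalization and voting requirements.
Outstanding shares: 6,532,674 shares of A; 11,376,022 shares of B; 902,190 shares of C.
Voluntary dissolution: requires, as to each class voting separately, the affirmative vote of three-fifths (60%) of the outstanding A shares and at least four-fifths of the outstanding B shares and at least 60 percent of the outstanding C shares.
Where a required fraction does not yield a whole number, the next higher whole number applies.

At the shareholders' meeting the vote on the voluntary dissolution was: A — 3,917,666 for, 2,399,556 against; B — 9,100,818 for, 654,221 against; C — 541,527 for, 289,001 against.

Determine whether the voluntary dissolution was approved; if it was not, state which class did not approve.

Not approved — the A shares did not give the required vote.

A: 3/5 of 6532674 = 3919604.40, rounded up to 3919605; 3,919,605 required, 3,917,666 in favor — not approved.
B: 4/5 of 11376022 = 9100817.60, rounded up to 9100818; 9,100,818 required, 9,100,818 in favor — approved.
C: 3/5 of 902190 = 541314; 541,314 required, 541,527 in favor — approved.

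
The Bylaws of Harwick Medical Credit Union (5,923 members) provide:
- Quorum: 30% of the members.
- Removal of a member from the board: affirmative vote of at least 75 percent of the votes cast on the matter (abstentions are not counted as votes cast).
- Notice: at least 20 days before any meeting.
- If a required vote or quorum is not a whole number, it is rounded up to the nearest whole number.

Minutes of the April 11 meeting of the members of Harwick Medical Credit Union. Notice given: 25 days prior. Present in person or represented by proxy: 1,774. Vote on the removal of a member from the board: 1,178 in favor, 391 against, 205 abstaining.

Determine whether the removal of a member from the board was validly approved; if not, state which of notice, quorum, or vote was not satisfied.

Notice: 25 days given; 20 required. Satisfied.
Quorum: 30% of 5,923 = 1,776.90, rounded up to 1,777; 1,774 present. Not satisfied.
Vote: requires three-fourths of the votes cast (1,774 − 205 abstaining = 1,569); 3/4 of 1569 = 1176.75, rounded up to 1177, so 1,177 needed; 1,178 in favor. Satisfied.

Invalid — quorum requirement not satisfied.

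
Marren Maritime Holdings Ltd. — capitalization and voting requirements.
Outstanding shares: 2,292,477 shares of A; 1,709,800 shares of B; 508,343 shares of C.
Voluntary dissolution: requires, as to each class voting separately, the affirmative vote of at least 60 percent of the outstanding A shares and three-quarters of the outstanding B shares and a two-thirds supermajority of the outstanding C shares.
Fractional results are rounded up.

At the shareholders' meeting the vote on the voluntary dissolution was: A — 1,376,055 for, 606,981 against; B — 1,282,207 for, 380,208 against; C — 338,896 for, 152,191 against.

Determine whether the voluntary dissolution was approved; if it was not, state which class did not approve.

Not approved — the B shares did not give the required vote.

A: 3/5 of 2292477 = 1375486.20, rounded up to 1375487; 1,375,487 required, 1,376,055 in favor — approved.
B: 3/4 of 1709800 = 1282350; 1,282,350 required, 1,282,207 in favor — not approved.
C: 2/3 of 508343 = 338895.33, rounded up to 338896; 338,896 required, 338,896 in favor — approved.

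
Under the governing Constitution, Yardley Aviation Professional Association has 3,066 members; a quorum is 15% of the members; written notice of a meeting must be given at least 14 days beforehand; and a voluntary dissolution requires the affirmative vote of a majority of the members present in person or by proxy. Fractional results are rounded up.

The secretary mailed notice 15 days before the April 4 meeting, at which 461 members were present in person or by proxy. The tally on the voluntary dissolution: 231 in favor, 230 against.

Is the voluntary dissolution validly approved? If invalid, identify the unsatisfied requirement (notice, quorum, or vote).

Notice: 15 days given; 14 required. Satisfied.
Quorum: 15% of 3,066 = 459.90, rounded up to 460; 461 present. Satisfied.
Vote: requires a majority of those present (461); a majority of 461 is 231, so 231 needed; 231 in favor. Satisfied.

Valid — all requirements satisfied.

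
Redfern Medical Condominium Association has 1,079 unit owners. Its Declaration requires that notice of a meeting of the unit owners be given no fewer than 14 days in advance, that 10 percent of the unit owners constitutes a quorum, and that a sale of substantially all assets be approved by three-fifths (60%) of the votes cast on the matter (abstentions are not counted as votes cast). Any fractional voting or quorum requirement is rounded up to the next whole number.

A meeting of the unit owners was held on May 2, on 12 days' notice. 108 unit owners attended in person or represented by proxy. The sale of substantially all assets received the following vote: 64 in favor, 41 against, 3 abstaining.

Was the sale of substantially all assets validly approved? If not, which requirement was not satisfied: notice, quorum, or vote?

Invalid — notice requirement not satisfied.

Notice: 12 days given; 14 required. Not satisfied.
Quorum: 10% of 1,079 = 107.90, rounded up to 108; 108 present. Satisfied.
Vote: requires three-fifths of the votes cast (108 − 3 abstaining = 105); 3/5 of 105 = 63, so 63 needed; 64 in favor. Satisfied.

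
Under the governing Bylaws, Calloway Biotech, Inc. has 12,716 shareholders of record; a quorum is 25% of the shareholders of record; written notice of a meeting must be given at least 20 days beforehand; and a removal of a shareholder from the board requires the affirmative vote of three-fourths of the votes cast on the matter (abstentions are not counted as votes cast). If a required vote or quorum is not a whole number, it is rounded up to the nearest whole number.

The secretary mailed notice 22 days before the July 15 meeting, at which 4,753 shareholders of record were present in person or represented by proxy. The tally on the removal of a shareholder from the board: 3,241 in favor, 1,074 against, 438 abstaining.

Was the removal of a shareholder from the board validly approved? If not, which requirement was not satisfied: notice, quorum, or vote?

Valid — all requirements satisfied.

Notice: 22 days given; 20 required. Satisfied.
Quorum: 25% of 12,716 = 3,179; 4,753 present. Satisfied.
Vote: requires three-fourths of the votes cast (4,753 − 438 abstaining = 4,315); 3/4 of 4315 = 3236.25, rounded up to 3237, so 3,237 needed; 3,241 in favor. Satisfied.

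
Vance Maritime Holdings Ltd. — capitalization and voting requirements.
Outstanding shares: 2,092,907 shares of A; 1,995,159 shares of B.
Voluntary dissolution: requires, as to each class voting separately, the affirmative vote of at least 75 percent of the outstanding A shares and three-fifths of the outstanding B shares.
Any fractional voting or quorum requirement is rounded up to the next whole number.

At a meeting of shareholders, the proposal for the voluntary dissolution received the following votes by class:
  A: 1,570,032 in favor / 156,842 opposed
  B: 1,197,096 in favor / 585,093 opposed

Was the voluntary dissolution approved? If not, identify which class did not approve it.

Approved — every class gave the required vote.

A: 3/4 of 2092907 = 1569680.25, rounded up to 1569681; 1,569,681 required, 1,570,032 in favor — approved.
B: 3/5 of 1995159 = 1197095.40, rounded up to 1197096; 1,197,096 required, 1,197,096 in favor — approved.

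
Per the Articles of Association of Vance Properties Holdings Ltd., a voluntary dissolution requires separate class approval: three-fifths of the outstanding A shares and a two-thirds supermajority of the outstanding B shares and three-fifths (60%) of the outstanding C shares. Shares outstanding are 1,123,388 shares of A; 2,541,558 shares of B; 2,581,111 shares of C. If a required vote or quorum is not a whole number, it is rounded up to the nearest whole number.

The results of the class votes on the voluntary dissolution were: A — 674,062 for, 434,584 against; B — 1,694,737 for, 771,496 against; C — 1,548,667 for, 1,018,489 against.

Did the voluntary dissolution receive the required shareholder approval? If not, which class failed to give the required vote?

Approved — every class gave the required vote.

A: 3/5 of 1123388 = 674032.80, rounded up to 674033; 674,033 required, 674,062 in favor — approved.
B: 2/3 of 2541558 = 1694372; 1,694,372 required, 1,694,737 in favor — approved.
C: 3/5 of 2581111 = 1548666.60, rounded up to 1548667; 1,548,667 required, 1,548,667 in favor — approved.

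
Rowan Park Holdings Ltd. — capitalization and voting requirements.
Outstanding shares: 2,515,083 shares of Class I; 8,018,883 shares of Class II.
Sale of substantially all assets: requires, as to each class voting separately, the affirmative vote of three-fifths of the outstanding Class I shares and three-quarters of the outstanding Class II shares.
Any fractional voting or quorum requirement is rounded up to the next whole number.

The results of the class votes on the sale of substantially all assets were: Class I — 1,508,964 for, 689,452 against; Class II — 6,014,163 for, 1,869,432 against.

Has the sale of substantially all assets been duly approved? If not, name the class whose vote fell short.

Not approved — the Class I shares did not give the required vote.

Class I: 3/5 of 2515083 = 1509049.80, rounded up to 1509050; 1,509,050 required, 1,508,964 in favor — not approved.
Class II: 3/4 of 8018883 = 6014162.25, rounded up to 6014163; 6,014,163 required, 6,014,163 in favor — approved.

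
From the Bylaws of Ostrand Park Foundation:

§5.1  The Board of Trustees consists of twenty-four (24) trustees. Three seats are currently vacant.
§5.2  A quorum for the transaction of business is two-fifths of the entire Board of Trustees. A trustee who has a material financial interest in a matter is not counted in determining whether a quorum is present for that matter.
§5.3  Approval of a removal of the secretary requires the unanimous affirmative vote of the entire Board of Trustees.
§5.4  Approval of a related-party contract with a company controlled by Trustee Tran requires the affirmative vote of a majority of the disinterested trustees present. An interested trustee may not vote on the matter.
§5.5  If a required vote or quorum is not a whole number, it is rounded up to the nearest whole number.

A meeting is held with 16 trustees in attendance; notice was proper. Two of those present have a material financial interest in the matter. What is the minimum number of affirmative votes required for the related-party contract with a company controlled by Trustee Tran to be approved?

8

The related-party contract with a company controlled by Trustee Tran requires a majority of the disinterested trustees present (16 − 2 = 14).
A majority of 14 is 8.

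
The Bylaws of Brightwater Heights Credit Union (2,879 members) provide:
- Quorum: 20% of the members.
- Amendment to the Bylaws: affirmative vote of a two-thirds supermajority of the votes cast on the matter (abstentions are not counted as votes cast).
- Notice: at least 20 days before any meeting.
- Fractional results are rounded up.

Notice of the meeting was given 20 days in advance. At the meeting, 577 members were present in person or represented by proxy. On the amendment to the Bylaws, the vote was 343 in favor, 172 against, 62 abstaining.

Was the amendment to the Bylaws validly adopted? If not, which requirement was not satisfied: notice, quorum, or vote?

Invalid — vote requirement not satisfied.

Notice: 20 days given; 20 required. Satisfied.
Quorum: 20% of 2,879 = 575.80, rounded up to 576; 577 present. Satisfied.
Vote: requires two-thirds of the votes cast (577 − 62 abstaining = 515); 2/3 of 515 = 343.33, rounded up to 344, so 344 needed; 343 in favor. Not satisfied.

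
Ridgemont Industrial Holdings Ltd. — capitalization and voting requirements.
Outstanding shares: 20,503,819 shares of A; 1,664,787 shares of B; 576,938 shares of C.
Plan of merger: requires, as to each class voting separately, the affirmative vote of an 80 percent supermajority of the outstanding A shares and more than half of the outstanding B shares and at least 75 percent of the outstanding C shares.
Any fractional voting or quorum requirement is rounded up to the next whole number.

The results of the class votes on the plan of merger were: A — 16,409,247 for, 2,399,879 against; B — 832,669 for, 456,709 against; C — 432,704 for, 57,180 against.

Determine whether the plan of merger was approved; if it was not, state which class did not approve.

A: 4/5 of 20503819 = 16403055.20, rounded up to 16403056; 16,403,056 required, 16,409,247 in favor — approved.
B: a majority of 1664787 is 832394; 832,394 required, 832,669 in favor — approved.
C: 3/4 of 576938 = 432703.50, rounded up to 432704; 432,704 required, 432,704 in favor — approved.

Approved — every class gave the required vote.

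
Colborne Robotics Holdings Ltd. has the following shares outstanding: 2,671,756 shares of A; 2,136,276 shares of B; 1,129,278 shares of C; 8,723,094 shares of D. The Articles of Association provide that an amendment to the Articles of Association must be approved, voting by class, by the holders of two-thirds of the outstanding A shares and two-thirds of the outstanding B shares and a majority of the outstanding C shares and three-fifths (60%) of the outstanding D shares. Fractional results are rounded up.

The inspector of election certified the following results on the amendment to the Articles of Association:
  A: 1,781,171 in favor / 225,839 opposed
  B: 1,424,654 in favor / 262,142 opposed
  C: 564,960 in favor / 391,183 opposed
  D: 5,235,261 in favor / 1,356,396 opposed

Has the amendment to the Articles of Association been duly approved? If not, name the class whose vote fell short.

A: 2/3 of 2671756 = 1781170.67, rounded up to 1781171; 1,781,171 required, 1,781,171 in favor — approved.
B: 2/3 of 2136276 = 1424184; 1,424,184 required, 1,424,654 in favor — approved.
C: a majority of 1129278 is 564640; 564,640 required, 564,960 in favor — approved.
D: 3/5 of 8723094 = 5233856.40, rounded up to 5233857; 5,233,857 required, 5,235,261 in favor — approved.

Approved — every class gave the required vote.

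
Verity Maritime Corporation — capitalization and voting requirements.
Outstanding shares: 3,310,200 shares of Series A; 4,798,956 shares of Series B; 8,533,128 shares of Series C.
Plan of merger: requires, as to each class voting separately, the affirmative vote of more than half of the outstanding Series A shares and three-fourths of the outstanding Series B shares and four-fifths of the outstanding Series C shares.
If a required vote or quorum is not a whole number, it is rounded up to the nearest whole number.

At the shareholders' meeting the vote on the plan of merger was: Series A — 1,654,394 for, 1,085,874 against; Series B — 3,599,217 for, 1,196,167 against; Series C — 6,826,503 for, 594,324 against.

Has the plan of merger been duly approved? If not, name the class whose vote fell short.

Not approved — the Series A shares did not give the required vote.

Series A: a majority of 3310200 is 1655101; 1,655,101 required, 1,654,394 in favor — not approved.
Series B: 3/4 of 4798956 = 3599217; 3,599,217 required, 3,599,217 in favor — approved.
Series C: 4/5 of 8533128 = 6826502.40, rounded up to 6826503; 6,826,503 required, 6,826,503 in favor — approved.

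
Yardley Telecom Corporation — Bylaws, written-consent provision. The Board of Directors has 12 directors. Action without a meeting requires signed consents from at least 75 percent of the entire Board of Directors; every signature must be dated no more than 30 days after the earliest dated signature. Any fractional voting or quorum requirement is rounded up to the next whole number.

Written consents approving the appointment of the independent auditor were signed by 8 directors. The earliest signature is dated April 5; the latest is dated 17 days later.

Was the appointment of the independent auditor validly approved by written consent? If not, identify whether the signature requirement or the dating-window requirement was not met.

Signatures required: at least 75 percent of 12 — 3/4 of 12 = 9, so 9 needed; 8 signed. Insufficient.
Dating window: the latest signature is 17 days after the earliest; the limit is 30 days. Within the window.

Not effective — insufficient signatures.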